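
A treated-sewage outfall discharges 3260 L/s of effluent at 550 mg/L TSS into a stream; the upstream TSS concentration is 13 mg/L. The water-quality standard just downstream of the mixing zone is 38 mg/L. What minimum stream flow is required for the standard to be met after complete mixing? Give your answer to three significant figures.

Set C_mix = 38: (Q·13.00 + 3260·550.0) / (Q + 3260) = 38
→ Q = 3260·(550.0 − 38)/(38 − 13.00) = 66760 L/s.

66800 L/s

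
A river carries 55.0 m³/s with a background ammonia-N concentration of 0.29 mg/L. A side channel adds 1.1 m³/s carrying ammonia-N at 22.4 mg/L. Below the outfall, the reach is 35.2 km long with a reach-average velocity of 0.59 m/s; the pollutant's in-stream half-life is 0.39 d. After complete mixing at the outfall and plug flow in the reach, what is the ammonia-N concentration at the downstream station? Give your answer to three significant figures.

Mass balance: C = (55.00·0.2900 + 1.100·22.40) / 56.10 = 40.59/56.10 = 0.7235 mg/L.
Travel time t = 35.2·1000 / 0.59 = 59660 s = 16.57 h.
Half-life 0.39 d → k = ln 2 / 0.39 = 1.777 d⁻¹.
First-order decay: C = 0.7235·exp(−k·t) = 0.7235·0.2931 = 0.2121 mg/L.

0.212 mg/L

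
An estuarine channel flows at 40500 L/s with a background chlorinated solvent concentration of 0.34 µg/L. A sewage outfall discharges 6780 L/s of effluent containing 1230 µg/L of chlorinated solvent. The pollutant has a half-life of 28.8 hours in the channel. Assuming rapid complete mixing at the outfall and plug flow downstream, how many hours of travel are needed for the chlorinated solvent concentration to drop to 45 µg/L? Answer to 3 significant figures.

56.8 h

Mixed concentration C = ΣQC/ΣQ = (40500·0.3400 + 6780·1230) / 47280 = 8353000/47280 = 176.7 µg/L.
Half-life 28.8 h → k = ln 2 / 28.8 = 0.02407 h⁻¹ = 0.5776 d⁻¹.
176.7·exp(−k·t) = 45 → t = ln(176.7/45)/k = 204600 s = 56.83 h.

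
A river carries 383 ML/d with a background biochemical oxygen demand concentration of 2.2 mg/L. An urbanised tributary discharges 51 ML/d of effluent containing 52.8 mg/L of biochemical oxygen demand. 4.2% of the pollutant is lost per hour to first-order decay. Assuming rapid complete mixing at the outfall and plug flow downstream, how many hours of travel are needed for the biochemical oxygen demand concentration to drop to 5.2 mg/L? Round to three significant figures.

Flow-weighted average: C = (383.0·2.200 + 51.00·52.80) / 434.0 = 3535/434.0 = 8.146 mg/L.
4.2%/h lost → k = −ln(1 − 0.042) = 0.04291 h⁻¹.
8.146·exp(−k·t) = 5.2 → t = ln(8.146/5.2)/k = 37660 s = 10.46 h.

10.5 h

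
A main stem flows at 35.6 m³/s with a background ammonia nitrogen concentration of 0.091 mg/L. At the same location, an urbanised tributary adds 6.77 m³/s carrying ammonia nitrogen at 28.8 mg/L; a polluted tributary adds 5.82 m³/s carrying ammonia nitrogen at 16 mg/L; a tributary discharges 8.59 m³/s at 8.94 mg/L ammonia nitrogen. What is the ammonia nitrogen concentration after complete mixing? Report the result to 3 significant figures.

Conservation of mass: C = (35.60·0.09100 + 6.770·28.80 + 5.820·16.00 + 8.590·8.940) / 56.78 = 368.1/56.78 = 6.483 mg/L.

6.48 mg/L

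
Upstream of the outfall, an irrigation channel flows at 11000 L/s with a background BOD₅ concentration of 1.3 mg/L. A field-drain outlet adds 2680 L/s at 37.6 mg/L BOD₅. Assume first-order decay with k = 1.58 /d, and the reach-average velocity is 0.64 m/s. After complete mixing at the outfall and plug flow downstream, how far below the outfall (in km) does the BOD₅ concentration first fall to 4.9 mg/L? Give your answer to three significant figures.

Flow-weighted average: C = (11000·1.300 + 2680·37.60) / 13680 = 115100/13680 = 8.411 mg/L.
Set 8.411·exp(−k·t) = 4.9 → t = ln(8.411/4.9)/k = 29550 s = 8.208 h.
Distance = v·t = 0.64·29550 = 18910 m = 18.91 km.

18.9 km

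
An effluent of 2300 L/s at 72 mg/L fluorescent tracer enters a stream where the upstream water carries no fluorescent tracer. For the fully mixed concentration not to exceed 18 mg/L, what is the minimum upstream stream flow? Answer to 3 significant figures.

Set C_mix = 18: (Q·0 + 2300·72.00) / (Q + 2300) = 18
→ Q = 2300·(72.00 − 18)/(18 − 0) = 6900 L/s.

6900 L/s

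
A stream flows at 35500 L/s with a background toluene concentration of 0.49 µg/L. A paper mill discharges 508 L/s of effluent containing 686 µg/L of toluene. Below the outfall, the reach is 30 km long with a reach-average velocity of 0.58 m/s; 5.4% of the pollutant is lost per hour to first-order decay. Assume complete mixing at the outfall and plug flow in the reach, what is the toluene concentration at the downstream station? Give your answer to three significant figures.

4.58 µg/L

Flow-weighted average: C = (35500·0.4900 + 508.0·686.0) / 36010 = 365900/36010 = 10.16 µg/L.
Travel time t = 30·1000 / 0.58 = 51720 s = 14.37 h.
5.4%/h lost → k = −ln(1 − 0.054) = 0.05551 h⁻¹.
Decay over the reach: 10.16·exp(−kt) = 10.16·0.4504 = 4.577 µg/L.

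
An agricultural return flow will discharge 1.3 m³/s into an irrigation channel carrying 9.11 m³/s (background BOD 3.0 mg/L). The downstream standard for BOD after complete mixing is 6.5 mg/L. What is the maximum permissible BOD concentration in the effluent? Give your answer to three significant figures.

31.0 mg/L

At the limit, (Qr·Cr + Qe·Cₑ)/(Qr + Qe) = 6.5:
Cₑ = (10.41·6.5 − 9.110·3.000) / 1.300 = 31.03 mg/L.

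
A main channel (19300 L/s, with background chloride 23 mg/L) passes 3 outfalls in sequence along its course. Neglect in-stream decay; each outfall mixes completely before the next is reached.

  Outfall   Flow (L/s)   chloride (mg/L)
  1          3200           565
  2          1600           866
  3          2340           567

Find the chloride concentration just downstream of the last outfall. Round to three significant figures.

188 mg/L

Below outfall 1: Q → 22500 L/s, C = (19300·23.00 + 3200·565.0)/22500 = 100.1 mg/L.
Below outfall 2: Q → 24100 L/s, C = (22500·100.1 + 1600·866.0)/24100 = 150.9 mg/L.
Below outfall 3: Q → 26440 L/s, C = (24100·150.9 + 2340·567.0)/26440 = 187.8 mg/L.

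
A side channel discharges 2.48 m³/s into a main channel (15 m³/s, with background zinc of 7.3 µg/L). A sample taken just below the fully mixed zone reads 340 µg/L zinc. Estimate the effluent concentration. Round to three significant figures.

2350 µg/L

Mass balance: 15.00·7.300 + 2.480·Cₑ = 17.48·340.0
→ Cₑ = (17.48·340.0 − 15.00·7.300) / 2.480 = 2352 µg/L.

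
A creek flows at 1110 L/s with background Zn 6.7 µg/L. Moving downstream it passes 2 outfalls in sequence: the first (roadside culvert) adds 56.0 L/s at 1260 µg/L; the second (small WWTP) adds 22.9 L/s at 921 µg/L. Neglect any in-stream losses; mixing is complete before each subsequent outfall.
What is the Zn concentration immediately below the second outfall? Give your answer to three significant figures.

83.3 µg/L

After outfall 1: Q = 1110 + 56.00 = 1166 L/s; C = (1110·6.700 + 56.00·1260)/1166 = 66.89 µg/L.
After outfall 2: Q = 1166 + 22.90 = 1189 L/s; C = (1166·66.89 + 22.90·921.0)/1189 = 83.34 µg/L.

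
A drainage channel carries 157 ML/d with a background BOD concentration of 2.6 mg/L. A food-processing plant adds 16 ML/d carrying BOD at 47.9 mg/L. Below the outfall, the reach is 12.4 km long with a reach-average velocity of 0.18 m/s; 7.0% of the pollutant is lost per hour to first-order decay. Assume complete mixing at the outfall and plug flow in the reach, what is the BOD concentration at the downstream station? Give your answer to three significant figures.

1.69 mg/L

Mass balance: C = (157.0·2.600 + 16.00·47.90) / 173.0 = 1175/173.0 = 6.790 mg/L.
Travel time t = 12.4·1000 / 0.18 = 68890 s = 19.14 h.
7.0%/h lost → k = −ln(1 − 0.07) = 0.07257 h⁻¹.
First-order decay: C = 6.790·exp(−k·t) = 6.790·0.2494 = 1.693 mg/L.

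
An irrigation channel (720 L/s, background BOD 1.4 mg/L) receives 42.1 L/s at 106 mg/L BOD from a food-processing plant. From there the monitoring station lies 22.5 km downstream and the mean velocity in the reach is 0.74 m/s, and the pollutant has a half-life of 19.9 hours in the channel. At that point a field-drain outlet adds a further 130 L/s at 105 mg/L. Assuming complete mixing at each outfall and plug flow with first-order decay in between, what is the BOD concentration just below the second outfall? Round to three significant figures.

Mixed concentration C = ΣQC/ΣQ = (720.0·1.400 + 42.10·106.0) / 762.1 = 5471/762.1 = 7.178 mg/L; combined flow 762.1 L/s.
Travel time t = 22.5·1000 / 0.74 = 30410 s = 8.446 h.
Half-life 19.9 h → k = ln 2 / 19.9 = 0.03483 h⁻¹ = 0.8360 d⁻¹.
Decay over the reach: 7.178·exp(−kt) = 7.178·0.7451 = 5.349 mg/L.
At the second outfall, C = (762.1·5.349 + 130.0·105.0) / (762.1 + 130.0) = 19.87 mg/L.

19.9 mg/L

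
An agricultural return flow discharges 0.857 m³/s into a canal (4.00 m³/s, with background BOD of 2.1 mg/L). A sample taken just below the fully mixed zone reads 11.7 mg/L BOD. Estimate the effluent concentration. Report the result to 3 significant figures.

Mass balance: 4.000·2.100 + 0.8570·Cₑ = 4.857·11.70
→ Cₑ = (4.857·11.70 − 4.000·2.100) / 0.8570 = 56.51 mg/L.

56.5 mg/L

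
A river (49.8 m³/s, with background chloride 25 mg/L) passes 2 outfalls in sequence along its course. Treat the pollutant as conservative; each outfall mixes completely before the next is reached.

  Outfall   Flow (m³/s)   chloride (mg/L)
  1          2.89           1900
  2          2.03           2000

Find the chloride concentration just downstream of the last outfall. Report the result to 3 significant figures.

After outfall 1: Q = 49.80 + 2.890 = 52.69 m³/s; C = (49.80·25.00 + 2.890·1900)/52.69 = 127.8 mg/L.
After outfall 2: Q = 52.69 + 2.030 = 54.72 m³/s; C = (52.69·127.8 + 2.030·2000)/54.72 = 197.3 mg/L.

197 mg/L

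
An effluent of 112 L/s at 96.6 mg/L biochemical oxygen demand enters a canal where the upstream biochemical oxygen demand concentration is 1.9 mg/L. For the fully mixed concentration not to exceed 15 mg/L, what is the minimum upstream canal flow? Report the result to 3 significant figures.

698 L/s

Set C_mix = 15: (Q·1.900 + 112.0·96.60) / (Q + 112.0) = 15
→ Q = 112.0·(96.60 − 15)/(15 − 1.900) = 697.6 L/s.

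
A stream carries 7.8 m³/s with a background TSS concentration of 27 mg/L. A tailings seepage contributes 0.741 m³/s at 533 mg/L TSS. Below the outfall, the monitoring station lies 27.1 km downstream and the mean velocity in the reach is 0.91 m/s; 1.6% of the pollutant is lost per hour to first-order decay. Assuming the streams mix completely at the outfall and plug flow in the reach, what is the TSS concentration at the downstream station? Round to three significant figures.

Conservation of mass: C = (7.800·27.00 + 0.7410·533.0) / 8.541 = 605.6/8.541 = 70.90 mg/L.
Travel time t = 27.1·1000 / 0.91 = 29780 s = 8.272 h.
1.6%/h lost → k = −ln(1 − 0.016) = 0.01613 h⁻¹.
Applying C = C₀e^(−kt): 70.90 × 0.8751 = 62.04 mg/L.

62.0 mg/L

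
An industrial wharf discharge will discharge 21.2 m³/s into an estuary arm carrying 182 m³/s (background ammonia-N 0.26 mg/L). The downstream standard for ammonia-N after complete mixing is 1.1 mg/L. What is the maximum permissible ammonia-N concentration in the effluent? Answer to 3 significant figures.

8.31 mg/L

At the limit, (Qr·Cr + Qe·Cₑ)/(Qr + Qe) = 1.1:
Cₑ = (203.2·1.1 − 182.0·0.2600) / 21.20 = 8.311 mg/L.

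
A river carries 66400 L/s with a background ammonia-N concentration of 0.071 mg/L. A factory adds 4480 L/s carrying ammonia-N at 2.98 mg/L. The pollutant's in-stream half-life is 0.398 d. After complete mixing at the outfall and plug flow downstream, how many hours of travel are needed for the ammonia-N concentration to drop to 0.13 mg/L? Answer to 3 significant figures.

Mixed concentration C = ΣQC/ΣQ = (66400·0.07100 + 4480·2.980) / 70880 = 18060/70880 = 0.2549 mg/L.
Half-life 0.398 d → k = ln 2 / 0.398 = 1.742 d⁻¹.
0.2549·exp(−k·t) = 0.13 → t = ln(0.2549/0.13)/k = 33400 s = 9.277 h.

9.28 h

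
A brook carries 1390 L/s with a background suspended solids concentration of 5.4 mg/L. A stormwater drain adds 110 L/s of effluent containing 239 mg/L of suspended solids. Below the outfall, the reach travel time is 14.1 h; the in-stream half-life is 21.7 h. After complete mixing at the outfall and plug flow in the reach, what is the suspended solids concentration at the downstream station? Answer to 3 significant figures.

14.4 mg/L

Mass balance: C = (1390·5.400 + 110.0·239.0) / 1500 = 33800/1500 = 22.53 mg/L.
Half-life 21.7 h → k = ln 2 / 21.7 = 0.03194 h⁻¹ = 0.7666 d⁻¹.
After decay, C = 22.53 × e^(−kt) = 22.53 × 0.6374 = 14.36 mg/L.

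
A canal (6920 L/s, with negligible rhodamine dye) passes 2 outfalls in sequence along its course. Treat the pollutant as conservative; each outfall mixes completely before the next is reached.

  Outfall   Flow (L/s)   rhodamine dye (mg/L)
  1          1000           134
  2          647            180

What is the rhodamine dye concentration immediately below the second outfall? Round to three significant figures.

Outfall 1: combined Q = 7920 L/s; C = (6920·0 + 1000·134.0)/7920 = 16.92 mg/L.
Outfall 2: combined Q = 8567 L/s; C = (7920·16.92 + 647.0·180.0)/8567 = 29.24 mg/L.

29.2 mg/L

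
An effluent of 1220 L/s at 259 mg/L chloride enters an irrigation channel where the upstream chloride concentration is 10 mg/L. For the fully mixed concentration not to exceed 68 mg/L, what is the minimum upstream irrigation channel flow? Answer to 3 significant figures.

Set C_mix = 68: (Q·10.00 + 1220·259.0) / (Q + 1220) = 68
→ Q = 1220·(259.0 − 68)/(68 − 10.00) = 4018 L/s.

4020 L/s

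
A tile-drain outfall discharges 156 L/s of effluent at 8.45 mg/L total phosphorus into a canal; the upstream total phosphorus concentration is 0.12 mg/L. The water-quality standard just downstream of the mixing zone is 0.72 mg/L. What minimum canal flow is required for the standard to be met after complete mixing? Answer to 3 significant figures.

Set C_mix = 0.72: (Q·0.1200 + 156.0·8.450) / (Q + 156.0) = 0.72
→ Q = 156.0·(8.450 − 0.72)/(0.72 − 0.1200) = 2010 L/s.

2010 L/s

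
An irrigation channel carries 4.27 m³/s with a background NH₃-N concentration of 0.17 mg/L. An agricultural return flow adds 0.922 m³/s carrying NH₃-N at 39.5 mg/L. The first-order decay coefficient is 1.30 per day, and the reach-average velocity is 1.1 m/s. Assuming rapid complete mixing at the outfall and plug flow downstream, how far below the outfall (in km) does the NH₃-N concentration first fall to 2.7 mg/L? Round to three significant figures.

Conservation of mass: C = (4.270·0.1700 + 0.9220·39.50) / 5.192 = 37.14/5.192 = 7.154 mg/L.
Set 7.154·exp(−k·t) = 2.7 → t = ln(7.154/2.7)/k = 64760 s = 17.99 h.
Distance = v·t = 1.1·64760 = 71240 m = 71.24 km.

71.2 km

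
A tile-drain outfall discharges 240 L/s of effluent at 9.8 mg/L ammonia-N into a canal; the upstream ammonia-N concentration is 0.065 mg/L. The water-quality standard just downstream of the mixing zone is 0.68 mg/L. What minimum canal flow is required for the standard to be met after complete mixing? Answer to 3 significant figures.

Set C_mix = 0.68: (Q·0.06500 + 240.0·9.800) / (Q + 240.0) = 0.68
→ Q = 240.0·(9.800 − 0.68)/(0.68 − 0.06500) = 3559 L/s.

3560 L/s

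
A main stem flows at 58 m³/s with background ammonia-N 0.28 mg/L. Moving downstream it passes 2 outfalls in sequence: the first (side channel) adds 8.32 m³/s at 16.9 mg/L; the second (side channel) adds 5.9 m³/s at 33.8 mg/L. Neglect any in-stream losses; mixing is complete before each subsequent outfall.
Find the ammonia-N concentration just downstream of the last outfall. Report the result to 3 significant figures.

Outfall 1: combined Q = 66.32 m³/s; C = (58.00·0.2800 + 8.320·16.90)/66.32 = 2.365 mg/L.
Outfall 2: combined Q = 72.22 m³/s; C = (66.32·2.365 + 5.900·33.80)/72.22 = 4.933 mg/L.

4.93 mg/L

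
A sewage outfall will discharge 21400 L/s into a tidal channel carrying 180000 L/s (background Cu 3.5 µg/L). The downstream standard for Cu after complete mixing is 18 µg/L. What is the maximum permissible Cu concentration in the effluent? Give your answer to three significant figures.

140 µg/L

At the limit, (Qr·Cr + Qe·Cₑ)/(Qr + Qe) = 18:
Cₑ = (201400·18 − 180000·3.500) / 21400 = 140.0 µg/L.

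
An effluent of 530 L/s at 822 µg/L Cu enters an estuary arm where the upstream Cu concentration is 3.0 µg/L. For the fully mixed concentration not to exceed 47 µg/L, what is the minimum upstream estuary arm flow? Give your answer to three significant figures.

Set C_mix = 47: (Q·3.000 + 530.0·822.0) / (Q + 530.0) = 47
→ Q = 530.0·(822.0 − 47)/(47 − 3.000) = 9335 L/s.

9340 L/s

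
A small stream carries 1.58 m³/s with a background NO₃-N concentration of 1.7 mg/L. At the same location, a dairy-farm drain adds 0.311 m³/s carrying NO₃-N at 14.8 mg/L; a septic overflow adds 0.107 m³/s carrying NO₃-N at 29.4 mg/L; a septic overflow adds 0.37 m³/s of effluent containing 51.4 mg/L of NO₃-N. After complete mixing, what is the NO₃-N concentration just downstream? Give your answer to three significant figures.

12.4 mg/L

After mixing, C = (1.580·1.700 + 0.3110·14.80 + 0.1070·29.40 + 0.3700·51.40) / 2.368 = 29.45/2.368 = 12.44 mg/L.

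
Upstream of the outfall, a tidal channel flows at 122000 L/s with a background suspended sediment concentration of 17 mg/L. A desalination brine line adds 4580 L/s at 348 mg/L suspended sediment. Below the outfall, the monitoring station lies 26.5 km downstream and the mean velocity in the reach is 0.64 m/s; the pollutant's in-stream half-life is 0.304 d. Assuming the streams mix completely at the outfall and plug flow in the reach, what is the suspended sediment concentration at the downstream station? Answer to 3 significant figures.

Conservation of mass: C = (122000·17.00 + 4580·348.0) / 126600 = 3668000/126600 = 28.98 mg/L.
Travel time t = 26.5·1000 / 0.64 = 41410 s = 11.50 h.
Half-life 0.304 d → k = ln 2 / 0.304 = 2.280 d⁻¹.
Decay over the reach: 28.98·exp(−kt) = 28.98·0.3353 = 9.716 mg/L.

9.72 mg/L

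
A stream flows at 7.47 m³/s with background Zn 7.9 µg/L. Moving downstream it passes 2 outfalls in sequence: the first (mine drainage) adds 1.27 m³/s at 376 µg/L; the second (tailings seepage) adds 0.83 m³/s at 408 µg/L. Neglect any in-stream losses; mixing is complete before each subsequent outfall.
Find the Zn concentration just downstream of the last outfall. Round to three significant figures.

Below outfall 1: Q → 8.740 m³/s, C = (7.470·7.900 + 1.270·376.0)/8.740 = 61.39 µg/L.
Below outfall 2: Q → 9.570 m³/s, C = (8.740·61.39 + 0.8300·408.0)/9.570 = 91.45 µg/L.

91.4 µg/L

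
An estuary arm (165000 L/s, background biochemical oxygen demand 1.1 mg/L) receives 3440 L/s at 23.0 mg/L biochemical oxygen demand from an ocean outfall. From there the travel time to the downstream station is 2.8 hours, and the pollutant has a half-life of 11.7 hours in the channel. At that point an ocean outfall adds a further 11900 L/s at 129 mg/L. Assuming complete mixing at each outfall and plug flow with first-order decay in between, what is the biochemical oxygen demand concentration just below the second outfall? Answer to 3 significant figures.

Flow-weighted average: C = (165000·1.100 + 3440·23.00) / 168400 = 260600/168400 = 1.547 mg/L; combined flow 168400 L/s.
Half-life 11.7 h → k = ln 2 / 11.7 = 0.05924 h⁻¹ = 1.422 d⁻¹.
Decay over the reach: 1.547·exp(−kt) = 1.547·0.8471 = 1.311 mg/L.
Second outfall: C = (168400·1.311 + 11900·129.0)/180300 = 9.737 mg/L.

9.74 mg/L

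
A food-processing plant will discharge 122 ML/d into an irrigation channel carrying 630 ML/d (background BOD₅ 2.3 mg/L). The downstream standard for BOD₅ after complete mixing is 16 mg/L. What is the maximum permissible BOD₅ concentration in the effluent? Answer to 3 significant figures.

At the limit, (Qr·Cr + Qe·Cₑ)/(Qr + Qe) = 16:
Cₑ = (752.0·16 − 630.0·2.300) / 122.0 = 86.75 mg/L.

86.7 mg/L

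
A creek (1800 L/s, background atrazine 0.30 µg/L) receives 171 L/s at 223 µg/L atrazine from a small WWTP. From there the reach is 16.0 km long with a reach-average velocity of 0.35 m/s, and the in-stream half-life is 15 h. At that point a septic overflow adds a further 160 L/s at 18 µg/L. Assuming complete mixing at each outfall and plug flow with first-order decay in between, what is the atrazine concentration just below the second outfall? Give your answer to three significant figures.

11.4 µg/L

Conservation of mass: C = (1800·0.3000 + 171.0·223.0) / 1971 = 38670/1971 = 19.62 µg/L; combined flow 1971 L/s.
Travel time t = 16.0·1000 / 0.35 = 45710 s = 12.70 h.
Half-life 15 h → k = ln 2 / 15 = 0.04621 h⁻¹ = 1.109 d⁻¹.
After decay, C = 19.62 × e^(−kt) = 19.62 × 0.5561 = 10.91 µg/L.
At the second outfall, C = (1971·10.91 + 160.0·18.00) / (1971 + 160.0) = 11.44 µg/L.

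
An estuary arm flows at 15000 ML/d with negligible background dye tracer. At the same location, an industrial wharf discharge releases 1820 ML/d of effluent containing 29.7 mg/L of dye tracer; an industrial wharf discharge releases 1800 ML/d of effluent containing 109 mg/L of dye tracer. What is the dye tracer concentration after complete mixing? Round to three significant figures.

Conservation of mass: C = (15000·0 + 1820·29.70 + 1800·109.0) / 18620 = 250300/18620 = 13.44 mg/L.

13.4 mg/L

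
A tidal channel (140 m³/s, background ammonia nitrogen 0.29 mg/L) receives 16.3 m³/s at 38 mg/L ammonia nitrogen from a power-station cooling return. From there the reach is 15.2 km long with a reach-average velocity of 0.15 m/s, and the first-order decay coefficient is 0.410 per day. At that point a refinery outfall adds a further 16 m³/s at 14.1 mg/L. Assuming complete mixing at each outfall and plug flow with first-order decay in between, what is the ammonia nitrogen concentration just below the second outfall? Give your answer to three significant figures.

3.68 mg/L

Mass balance: C = (140.0·0.2900 + 16.30·38.00) / 156.3 = 660.0/156.3 = 4.223 mg/L; combined flow 156.3 m³/s.
Travel time t = 15.2·1000 / 0.15 = 101300 s = 28.15 h.
Applying C = C₀e^(−kt): 4.223 × 0.6182 = 2.611 mg/L.
Second outfall: C = (156.3·2.611 + 16.00·14.10)/172.3 = 3.678 mg/L.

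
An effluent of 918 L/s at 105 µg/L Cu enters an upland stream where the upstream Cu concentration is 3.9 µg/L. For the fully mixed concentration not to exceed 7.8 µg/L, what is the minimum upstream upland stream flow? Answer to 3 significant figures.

22900 L/s

Set C_mix = 7.8: (Q·3.900 + 918.0·105.0) / (Q + 918.0) = 7.8
→ Q = 918.0·(105.0 − 7.8)/(7.8 − 3.900) = 22880 L/s.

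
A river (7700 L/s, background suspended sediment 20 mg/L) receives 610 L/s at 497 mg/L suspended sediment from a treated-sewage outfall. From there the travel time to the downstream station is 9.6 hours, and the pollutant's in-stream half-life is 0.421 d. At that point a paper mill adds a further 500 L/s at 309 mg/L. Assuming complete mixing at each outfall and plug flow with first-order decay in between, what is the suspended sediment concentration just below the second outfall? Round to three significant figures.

Conservation of mass: C = (7700·20.00 + 610.0·497.0) / 8310 = 457200/8310 = 55.01 mg/L; combined flow 8310 L/s.
Half-life 0.421 d → k = ln 2 / 0.421 = 1.646 d⁻¹.
After decay, C = 55.01 × e^(−kt) = 55.01 × 0.5176 = 28.47 mg/L.
At the second outfall, C = (8310·28.47 + 500.0·309.0) / (8310 + 500.0) = 44.40 mg/L.

44.4 mg/L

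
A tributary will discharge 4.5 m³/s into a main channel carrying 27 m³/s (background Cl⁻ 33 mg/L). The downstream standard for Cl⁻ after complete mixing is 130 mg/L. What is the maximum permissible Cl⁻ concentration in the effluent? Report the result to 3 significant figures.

At the limit, (Qr·Cr + Qe·Cₑ)/(Qr + Qe) = 130:
Cₑ = (31.50·130 − 27.00·33.00) / 4.500 = 712.0 mg/L.

712 mg/L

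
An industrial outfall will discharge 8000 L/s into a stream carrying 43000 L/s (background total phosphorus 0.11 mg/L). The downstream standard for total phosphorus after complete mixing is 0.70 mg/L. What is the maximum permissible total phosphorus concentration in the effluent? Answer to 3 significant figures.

3.87 mg/L

At the limit, (Qr·Cr + Qe·Cₑ)/(Qr + Qe) = 0.70:
Cₑ = (51000·0.70 − 43000·0.1100) / 8000 = 3.871 mg/L.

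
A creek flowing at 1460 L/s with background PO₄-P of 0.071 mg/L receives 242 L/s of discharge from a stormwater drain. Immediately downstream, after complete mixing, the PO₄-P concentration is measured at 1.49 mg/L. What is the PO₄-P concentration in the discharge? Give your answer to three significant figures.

10.1 mg/L

Mass balance: 1460·0.07100 + 242.0·Cₑ = 1702·1.490
→ Cₑ = (1702·1.490 − 1460·0.07100) / 242.0 = 10.05 mg/L.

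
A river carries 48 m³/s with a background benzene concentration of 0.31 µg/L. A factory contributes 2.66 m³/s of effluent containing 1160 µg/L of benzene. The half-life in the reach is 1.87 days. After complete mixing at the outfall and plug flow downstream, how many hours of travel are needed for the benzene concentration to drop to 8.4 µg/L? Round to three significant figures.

129 h

Mass balance: C = (48.00·0.3100 + 2.660·1160) / 50.66 = 3100/50.66 = 61.20 µg/L.
Half-life 1.87 d → k = ln 2 / 1.87 = 0.3707 d⁻¹.
61.20·exp(−k·t) = 8.4 → t = ln(61.20/8.4)/k = 462900 s = 128.6 h.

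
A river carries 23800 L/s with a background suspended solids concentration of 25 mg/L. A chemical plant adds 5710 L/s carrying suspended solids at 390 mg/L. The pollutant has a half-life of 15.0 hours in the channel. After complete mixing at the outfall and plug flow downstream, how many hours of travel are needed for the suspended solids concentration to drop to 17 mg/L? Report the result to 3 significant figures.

After mixing, C = (23800·25.00 + 5710·390.0) / 29510 = 2822000/29510 = 95.63 mg/L.
Half-life 15.0 h → k = ln 2 / 15.0 = 0.04621 h⁻¹ = 1.109 d⁻¹.
95.63·exp(−k·t) = 17 → t = ln(95.63/17)/k = 134600 s = 37.38 h.

37.4 h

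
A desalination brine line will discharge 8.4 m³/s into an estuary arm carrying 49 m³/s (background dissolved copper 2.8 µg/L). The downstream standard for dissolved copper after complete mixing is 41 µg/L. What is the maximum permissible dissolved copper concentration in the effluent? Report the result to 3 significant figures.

264 µg/L

At the limit, (Qr·Cr + Qe·Cₑ)/(Qr + Qe) = 41:
Cₑ = (57.40·41 − 49.00·2.800) / 8.400 = 263.8 µg/L.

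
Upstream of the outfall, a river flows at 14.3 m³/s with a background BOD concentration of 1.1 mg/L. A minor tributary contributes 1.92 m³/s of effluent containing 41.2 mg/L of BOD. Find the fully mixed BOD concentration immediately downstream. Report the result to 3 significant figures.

5.85 mg/L

Mixed concentration C = ΣQC/ΣQ = (14.30·1.100 + 1.920·41.20) / 16.22 = 94.83/16.22 = 5.847 mg/L.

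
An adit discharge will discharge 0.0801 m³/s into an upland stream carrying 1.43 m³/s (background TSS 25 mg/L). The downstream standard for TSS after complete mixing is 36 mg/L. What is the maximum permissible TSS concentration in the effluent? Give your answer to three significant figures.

At the limit, (Qr·Cr + Qe·Cₑ)/(Qr + Qe) = 36:
Cₑ = (1.510·36 − 1.430·25.00) / 0.08010 = 232.4 mg/L.

232 mg/L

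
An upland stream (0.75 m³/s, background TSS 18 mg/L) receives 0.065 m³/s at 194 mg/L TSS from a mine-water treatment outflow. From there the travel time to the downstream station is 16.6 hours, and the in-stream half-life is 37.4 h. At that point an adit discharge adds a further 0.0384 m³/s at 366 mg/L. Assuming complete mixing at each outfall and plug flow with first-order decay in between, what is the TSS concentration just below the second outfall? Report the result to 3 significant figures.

Conservation of mass: C = (0.7500·18.00 + 0.06500·194.0) / 0.8150 = 26.11/0.8150 = 32.04 mg/L; combined flow 0.8150 m³/s.
Half-life 37.4 h → k = ln 2 / 37.4 = 0.01853 h⁻¹ = 0.4448 d⁻¹.
Decay over the reach: 32.04·exp(−kt) = 32.04·0.7352 = 23.55 mg/L.
Second outfall: C = (0.8150·23.55 + 0.03840·366.0)/0.8534 = 38.96 mg/L.

39.0 mg/L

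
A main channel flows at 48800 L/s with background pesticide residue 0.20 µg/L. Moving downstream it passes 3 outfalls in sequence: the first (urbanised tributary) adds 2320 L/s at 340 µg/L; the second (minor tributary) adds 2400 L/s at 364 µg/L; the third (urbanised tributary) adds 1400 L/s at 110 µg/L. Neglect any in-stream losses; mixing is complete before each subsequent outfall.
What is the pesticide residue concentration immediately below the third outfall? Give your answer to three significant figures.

33.3 µg/L

Below outfall 1: Q → 51120 L/s, C = (48800·0.2000 + 2320·340.0)/51120 = 15.62 µg/L.
Below outfall 2: Q → 53520 L/s, C = (51120·15.62 + 2400·364.0)/53520 = 31.24 µg/L.
Below outfall 3: Q → 54920 L/s, C = (53520·31.24 + 1400·110.0)/54920 = 33.25 µg/L.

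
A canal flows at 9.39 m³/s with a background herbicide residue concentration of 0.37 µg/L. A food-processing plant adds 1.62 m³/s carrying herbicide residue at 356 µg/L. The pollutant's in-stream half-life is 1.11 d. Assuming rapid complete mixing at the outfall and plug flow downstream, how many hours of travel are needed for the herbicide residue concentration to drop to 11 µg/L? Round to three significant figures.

60.2 h

Flow-weighted average: C = (9.390·0.3700 + 1.620·356.0) / 11.01 = 580.2/11.01 = 52.70 µg/L.
Half-life 1.11 d → k = ln 2 / 1.11 = 0.6245 d⁻¹.
52.70·exp(−k·t) = 11 → t = ln(52.70/11)/k = 216800 s = 60.21 h.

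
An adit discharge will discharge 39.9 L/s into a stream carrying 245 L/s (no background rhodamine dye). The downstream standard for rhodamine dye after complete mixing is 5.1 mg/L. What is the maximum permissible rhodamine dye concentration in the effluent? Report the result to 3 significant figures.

36.4 mg/L

At the limit, (Qr·Cr + Qe·Cₑ)/(Qr + Qe) = 5.1:
Cₑ = (284.9·5.1 − 245.0·0) / 39.90 = 36.42 mg/L.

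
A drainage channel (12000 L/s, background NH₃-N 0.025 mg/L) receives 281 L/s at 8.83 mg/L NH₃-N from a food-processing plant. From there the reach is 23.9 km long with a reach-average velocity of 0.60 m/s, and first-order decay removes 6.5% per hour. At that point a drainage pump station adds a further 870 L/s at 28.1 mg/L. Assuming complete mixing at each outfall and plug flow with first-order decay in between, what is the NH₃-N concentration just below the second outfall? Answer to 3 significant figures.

1.96 mg/L

After mixing, C = (12000·0.02500 + 281.0·8.830) / 12280 = 2781/12280 = 0.2265 mg/L; combined flow 12280 L/s.
Travel time t = 23.9·1000 / 0.60 = 39830 s = 11.06 h.
6.5%/h lost → k = −ln(1 − 0.065) = 0.06721 h⁻¹.
Applying C = C₀e^(−kt): 0.2265 × 0.4754 = 0.1077 mg/L.
At the second outfall, C = (12280·0.1077 + 870.0·28.10) / (12280 + 870.0) = 1.959 mg/L.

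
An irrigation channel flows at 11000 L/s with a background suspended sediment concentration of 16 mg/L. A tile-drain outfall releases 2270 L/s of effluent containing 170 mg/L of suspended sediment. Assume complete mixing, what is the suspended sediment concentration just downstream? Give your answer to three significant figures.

42.3 mg/L

After mixing, C = (11000·16.00 + 2270·170.0) / 13270 = 561900/13270 = 42.34 mg/L.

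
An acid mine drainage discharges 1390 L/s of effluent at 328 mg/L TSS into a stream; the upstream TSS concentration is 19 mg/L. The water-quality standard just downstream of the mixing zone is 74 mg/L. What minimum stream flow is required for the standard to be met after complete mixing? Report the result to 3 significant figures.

Set C_mix = 74: (Q·19.00 + 1390·328.0) / (Q + 1390) = 74
→ Q = 1390·(328.0 − 74)/(74 − 19.00) = 6419 L/s.

6420 L/s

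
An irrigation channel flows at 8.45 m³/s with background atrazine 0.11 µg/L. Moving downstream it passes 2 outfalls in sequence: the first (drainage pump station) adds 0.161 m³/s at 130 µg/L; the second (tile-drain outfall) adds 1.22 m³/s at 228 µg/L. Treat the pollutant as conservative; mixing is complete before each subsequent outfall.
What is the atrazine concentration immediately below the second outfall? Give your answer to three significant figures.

30.5 µg/L

Below outfall 1: Q → 8.611 m³/s, C = (8.450·0.1100 + 0.1610·130.0)/8.611 = 2.539 µg/L.
Below outfall 2: Q → 9.831 m³/s, C = (8.611·2.539 + 1.220·228.0)/9.831 = 30.52 µg/L.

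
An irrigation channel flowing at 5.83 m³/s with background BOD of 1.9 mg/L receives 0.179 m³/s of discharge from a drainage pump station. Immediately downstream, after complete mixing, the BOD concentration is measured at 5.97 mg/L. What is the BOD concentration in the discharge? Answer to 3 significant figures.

Mass balance: 5.830·1.900 + 0.1790·Cₑ = 6.009·5.970
→ Cₑ = (6.009·5.970 − 5.830·1.900) / 0.1790 = 138.5 mg/L.

139 mg/L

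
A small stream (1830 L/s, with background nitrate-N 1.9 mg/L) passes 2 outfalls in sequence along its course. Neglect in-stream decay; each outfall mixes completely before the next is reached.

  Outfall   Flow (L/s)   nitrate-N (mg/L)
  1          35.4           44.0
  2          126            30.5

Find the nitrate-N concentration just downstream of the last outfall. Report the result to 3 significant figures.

4.46 mg/L

After outfall 1: Q = 1830 + 35.40 = 1865 L/s; C = (1830·1.900 + 35.40·44.00)/1865 = 2.699 mg/L.
After outfall 2: Q = 1865 + 126.0 = 1991 L/s; C = (1865·2.699 + 126.0·30.50)/1991 = 4.458 mg/L.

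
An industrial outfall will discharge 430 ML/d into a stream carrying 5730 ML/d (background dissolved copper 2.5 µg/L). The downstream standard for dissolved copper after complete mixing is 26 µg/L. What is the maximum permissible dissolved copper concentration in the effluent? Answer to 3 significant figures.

339 µg/L

At the limit, (Qr·Cr + Qe·Cₑ)/(Qr + Qe) = 26:
Cₑ = (6160·26 − 5730·2.500) / 430.0 = 339.2 µg/L.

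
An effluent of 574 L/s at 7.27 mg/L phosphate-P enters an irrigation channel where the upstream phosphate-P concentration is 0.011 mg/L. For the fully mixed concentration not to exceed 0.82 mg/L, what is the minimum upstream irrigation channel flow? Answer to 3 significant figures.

4580 L/s

Set C_mix = 0.82: (Q·0.01100 + 574.0·7.270) / (Q + 574.0) = 0.82
→ Q = 574.0·(7.270 − 0.82)/(0.82 − 0.01100) = 4576 L/s.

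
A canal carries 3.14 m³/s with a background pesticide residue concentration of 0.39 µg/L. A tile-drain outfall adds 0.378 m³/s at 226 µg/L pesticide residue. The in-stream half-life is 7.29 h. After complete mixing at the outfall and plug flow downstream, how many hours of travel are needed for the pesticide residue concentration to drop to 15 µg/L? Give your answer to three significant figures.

5.22 h

Flow-weighted average: C = (3.140·0.3900 + 0.3780·226.0) / 3.518 = 86.65/3.518 = 24.63 µg/L.
Half-life 7.29 h → k = ln 2 / 7.29 = 0.09508 h⁻¹ = 2.282 d⁻¹.
24.63·exp(−k·t) = 15 → t = ln(24.63/15)/k = 18780 s = 5.216 h.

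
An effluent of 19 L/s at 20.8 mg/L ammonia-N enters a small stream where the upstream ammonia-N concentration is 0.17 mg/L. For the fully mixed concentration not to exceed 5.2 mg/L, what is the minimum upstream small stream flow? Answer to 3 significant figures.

58.9 L/s

Set C_mix = 5.2: (Q·0.1700 + 19.00·20.80) / (Q + 19.00) = 5.2
→ Q = 19.00·(20.80 − 5.2)/(5.2 − 0.1700) = 58.93 L/s.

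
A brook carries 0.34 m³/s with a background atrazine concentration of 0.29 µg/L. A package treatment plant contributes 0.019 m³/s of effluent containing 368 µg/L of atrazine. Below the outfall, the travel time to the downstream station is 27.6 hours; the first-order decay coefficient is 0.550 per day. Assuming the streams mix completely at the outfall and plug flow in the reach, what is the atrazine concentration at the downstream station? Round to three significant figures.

10.5 µg/L

Mass balance: C = (0.3400·0.2900 + 0.01900·368.0) / 0.3590 = 7.091/0.3590 = 19.75 µg/L.
First-order decay: C = 19.75·exp(−k·t) = 19.75·0.5313 = 10.49 µg/L.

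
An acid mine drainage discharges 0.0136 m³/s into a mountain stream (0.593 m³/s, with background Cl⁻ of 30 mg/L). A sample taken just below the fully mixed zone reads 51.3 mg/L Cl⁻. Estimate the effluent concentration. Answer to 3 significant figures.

Mass balance: 0.5930·30.00 + 0.01360·Cₑ = 0.6066·51.30
→ Cₑ = (0.6066·51.30 − 0.5930·30.00) / 0.01360 = 980.0 mg/L.

980 mg/L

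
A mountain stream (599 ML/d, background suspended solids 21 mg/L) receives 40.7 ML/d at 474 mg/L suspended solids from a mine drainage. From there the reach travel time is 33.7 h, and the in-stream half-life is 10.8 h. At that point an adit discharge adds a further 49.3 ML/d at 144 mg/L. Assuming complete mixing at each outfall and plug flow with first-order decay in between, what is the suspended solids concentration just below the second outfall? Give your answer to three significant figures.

15.6 mg/L

Conservation of mass: C = (599.0·21.00 + 40.70·474.0) / 639.7 = 31870/639.7 = 49.82 mg/L; combined flow 639.7 ML/d.
Half-life 10.8 h → k = ln 2 / 10.8 = 0.06418 h⁻¹ = 1.540 d⁻¹.
First-order decay: C = 49.82·exp(−k·t) = 49.82·0.1150 = 5.729 mg/L.
Second outfall: C = (639.7·5.729 + 49.30·144.0)/689.0 = 15.62 mg/L.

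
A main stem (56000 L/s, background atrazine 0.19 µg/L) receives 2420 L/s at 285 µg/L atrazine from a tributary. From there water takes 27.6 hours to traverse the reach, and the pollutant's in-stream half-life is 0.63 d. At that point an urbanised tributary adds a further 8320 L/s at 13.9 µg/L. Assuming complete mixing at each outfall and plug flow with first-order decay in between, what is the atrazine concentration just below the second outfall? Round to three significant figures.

Mass balance: C = (56000·0.1900 + 2420·285.0) / 58420 = 700300/58420 = 11.99 µg/L; combined flow 58420 L/s.
Half-life 0.63 d → k = ln 2 / 0.63 = 1.100 d⁻¹.
Decay over the reach: 11.99·exp(−kt) = 11.99·0.2822 = 3.383 µg/L.
Second outfall: C = (58420·3.383 + 8320·13.90)/66740 = 4.694 µg/L.

4.69 µg/L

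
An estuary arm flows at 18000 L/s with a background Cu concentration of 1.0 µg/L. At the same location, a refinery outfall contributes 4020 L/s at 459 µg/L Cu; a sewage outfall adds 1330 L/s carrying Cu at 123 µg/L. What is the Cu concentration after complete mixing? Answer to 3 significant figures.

Mass balance: C = (18000·1.000 + 4020·459.0 + 1330·123.0) / 23350 = 2027000/23350 = 86.80 µg/L.

86.8 µg/L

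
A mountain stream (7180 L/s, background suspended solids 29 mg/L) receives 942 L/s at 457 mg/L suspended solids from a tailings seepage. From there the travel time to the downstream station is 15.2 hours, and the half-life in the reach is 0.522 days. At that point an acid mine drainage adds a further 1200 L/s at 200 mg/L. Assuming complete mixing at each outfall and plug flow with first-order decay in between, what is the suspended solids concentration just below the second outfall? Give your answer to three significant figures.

55.3 mg/L

Mixed concentration C = ΣQC/ΣQ = (7180·29.00 + 942.0·457.0) / 8122 = 638700/8122 = 78.64 mg/L; combined flow 8122 L/s.
Half-life 0.522 d → k = ln 2 / 0.522 = 1.328 d⁻¹.
After decay, C = 78.64 × e^(−kt) = 78.64 × 0.4313 = 33.92 mg/L.
At the second outfall, C = (8122·33.92 + 1200·200.0) / (8122 + 1200) = 55.30 mg/L.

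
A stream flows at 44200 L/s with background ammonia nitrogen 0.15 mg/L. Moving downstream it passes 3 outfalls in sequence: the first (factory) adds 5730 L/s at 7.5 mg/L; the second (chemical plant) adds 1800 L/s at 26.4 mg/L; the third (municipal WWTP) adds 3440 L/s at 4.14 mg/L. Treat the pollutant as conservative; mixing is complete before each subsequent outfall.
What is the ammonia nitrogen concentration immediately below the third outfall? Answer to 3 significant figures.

Outfall 1: combined Q = 49930 L/s; C = (44200·0.1500 + 5730·7.500)/49930 = 0.9935 mg/L.
Outfall 2: combined Q = 51730 L/s; C = (49930·0.9935 + 1800·26.40)/51730 = 1.878 mg/L.
Outfall 3: combined Q = 55170 L/s; C = (51730·1.878 + 3440·4.140)/55170 = 2.019 mg/L.

2.02 mg/L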